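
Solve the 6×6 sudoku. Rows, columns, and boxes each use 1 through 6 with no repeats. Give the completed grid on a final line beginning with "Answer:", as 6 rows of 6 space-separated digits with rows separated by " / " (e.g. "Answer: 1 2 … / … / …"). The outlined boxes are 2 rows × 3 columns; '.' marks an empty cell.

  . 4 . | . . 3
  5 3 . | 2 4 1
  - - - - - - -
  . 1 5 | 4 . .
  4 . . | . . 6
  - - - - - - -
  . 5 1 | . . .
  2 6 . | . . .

Step 1. [r5c1∈{3}] r5c1 has the single candidate 3 ⇒ r5c1=3.
Step 2. [r3c5∈{2,3}] 3 has one home in row 3: r3c5. So r3c5=3.
Step 3. [r6c6∈{4,5}] across col 6, 5 lands solely at r6c6. So r6c6=5.
Step 4. [r4c2∈{2}] only 2 remains possible at r4c2 ⇒ r4c2=2.
Step 5. [r6c5∈{1}] nothing but 1 survives at r6c5 ⇒ r6c5=1.
Step 6. [r5c5∈{2,6}] in col 5, 2 fits only at r5c5 ⇒ r5c5=2.
Step 7. [r1c5∈{5,6}] in col 5, 6 fits only at r1c5, so r1c5=6.
Step 8. [r4c5∈{5}] r4c5 has the single candidate 5 ⇒ r4c5=5.
Step 9. [r5c4∈{6}] nothing but 6 survives at r5c4. So r5c4=6.
Step 10. [r1c3∈{2}] nothing but 2 survives at r1c3 ⇒ r1c3=2.
Step 11. [r6c4∈{3}] only 3 remains possible at r6c4 ⇒ r6c4=3.
Step 12. [r1c4∈{5}] only 5 remains possible at r1c4. So r1c4=5.
Step 13. [r4c4∈{1}] nothing but 1 survives at r4c4 ⇒ r4c4=1.
Step 14. [r4c3∈{3}] nothing but 3 survives at r4c3, so r4c3=3.
Step 15. [r5c6∈{4}] only 4 remains possible at r5c6. So r5c6=4.
Step 16. [r1c1∈{1}] nothing but 1 survives at r1c1. So r1c1=1.
Step 17. [r3c6∈{2}] r3c6 is down to just 2. So r3c6=2.
Step 18. [r3c1∈{6}] nothing but 6 survives at r3c1, so r3c1=6.
Step 19. [r6c3∈{4}] nothing but 4 survives at r6c3 ⇒ r6c3=4.
Step 20. [r2c3∈{6}] r2c3 has the single candidate 6. So r2c3=6.

Answer: 1 4 2 5 6 3 / 5 3 6 2 4 1 / 6 1 5 4 3 2 / 4 2 3 1 5 6 / 3 5 1 6 2 4 / 2 6 4 3 1 5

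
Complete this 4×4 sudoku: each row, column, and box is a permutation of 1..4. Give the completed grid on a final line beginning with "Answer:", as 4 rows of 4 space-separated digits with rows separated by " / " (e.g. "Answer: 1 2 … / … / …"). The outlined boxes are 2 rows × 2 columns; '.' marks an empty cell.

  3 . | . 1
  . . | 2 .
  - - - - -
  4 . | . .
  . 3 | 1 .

Step 1. [r3c2∈{1,2}] in row 3, 1 fits only at r3c2 ⇒ r3c2=1.
Step 2. [r3c4∈{2,3}] row 3 places 2 nowhere but r3c4. So r3c4=2.
Step 3. [r2c2∈{4}] r2c2 has the single candidate 4 ⇒ r2c2=4.
Step 4. [r4c4∈{4}] r4c4's peers cover all but 4 ⇒ r4c4=4.
Step 5. [r1c2∈{2}] only 2 remains possible at r1c2, so r1c2=2.
Step 6. [r3c3∈{3}] r3c3's peers cover all but 3 ⇒ r3c3=3.
Step 7. [r2c4∈{3}] r2c4 has the single candidate 3 ⇒ r2c4=3.
Step 8. [r4c1∈{2}] nothing but 2 survives at r4c1. So r4c1=2.
Step 9. [r1c3∈{4}] r1c3 has the single candidate 4, so r1c3=4.
Step 10. [r2c1∈{1}] only 1 remains possible at r2c1. So r2c1=1.

Answer: 3 2 4 1 / 1 4 2 3 / 4 1 3 2 / 2 3 1 4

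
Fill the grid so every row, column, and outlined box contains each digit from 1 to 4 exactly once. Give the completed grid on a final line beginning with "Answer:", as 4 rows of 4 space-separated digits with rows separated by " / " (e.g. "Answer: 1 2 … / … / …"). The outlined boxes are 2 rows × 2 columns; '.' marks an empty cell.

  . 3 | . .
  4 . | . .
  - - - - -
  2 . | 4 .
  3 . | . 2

Step 1. [r4c3∈{1}] nothing but 1 survives at r4c3, so r4c3=1.
Step 2. [r2c3∈{2,3}] r2c3 is the only open cell in col 3 admitting 3, so r2c3=3.
Step 3. [r1c1∈{1}] nothing but 1 survives at r1c1, so r1c1=1.
Step 4. [r1c4∈{4}] nothing but 4 survives at r1c4 ⇒ r1c4=4.
Step 5. [r2c4∈{1}] nothing but 1 survives at r2c4. So r2c4=1.
Step 6. [r2c2∈{2}] nothing but 2 survives at r2c2. So r2c2=2.
Step 7. [r3c2∈{1}] r3c2 has the single candidate 1 ⇒ r3c2=1.
Step 8. [r3c4∈{3}] r3c4 is down to just 3. So r3c4=3.
Step 9. [r1c3∈{2}] r1c3's peers cover all but 2. So r1c3=2.
Step 10. [r4c2∈{4}] only 4 remains possible at r4c2 ⇒ r4c2=4.

Answer: 1 3 2 4 / 4 2 3 1 / 2 1 4 3 / 3 4 1 2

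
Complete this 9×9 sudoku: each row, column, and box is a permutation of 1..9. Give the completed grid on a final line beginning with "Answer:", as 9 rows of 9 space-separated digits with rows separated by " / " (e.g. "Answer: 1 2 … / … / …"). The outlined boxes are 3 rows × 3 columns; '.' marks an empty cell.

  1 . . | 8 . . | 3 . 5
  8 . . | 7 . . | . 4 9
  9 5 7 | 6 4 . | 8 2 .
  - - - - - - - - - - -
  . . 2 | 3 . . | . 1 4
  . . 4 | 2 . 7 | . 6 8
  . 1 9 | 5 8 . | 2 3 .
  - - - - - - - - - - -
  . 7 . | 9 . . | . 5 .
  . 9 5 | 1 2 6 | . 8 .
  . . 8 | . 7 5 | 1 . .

Step 1. [r7c5∈{3}] r7c5's peers cover all but 3 ⇒ r7c5=3.
Step 2. [r6c1∈{6,7}] 6 has one home in row 6: r6c1 ⇒ r6c1=6.
Step 3. [r4c6∈{9}] only 9 remains possible at r4c6, so r4c6=9.
Step 4. [r1c3∈{6}] nothing but 6 survives at r1c3, so r1c3=6.
Step 5. [r9c2∈{2,3,4,6}] r9c2 is the only open cell in col 2 admitting 6 ⇒ r9c2=6.
Step 6. [r2c3∈{3}] r2c3's peers cover all but 3, so r2c3=3.
Step 7. [r4c1∈{5,7}] in col 1, 7 fits only at r4c1 ⇒ r4c1=7.
Step 8. [r1c6∈{2}] r1c6 is down to just 2 ⇒ r1c6=2.
Step 9. [r8c7∈{4,7}] r8c7 is the only open cell in col 7 admitting 7, so r8c7=7.
Step 10. [r7c7∈{4,6}] r7c7 is the only open cell in col 7 admitting 4 ⇒ r7c7=4.
Step 11. [r5c1∈{3,5}] across col 1, 5 lands solely at r5c1 ⇒ r5c1=5.
Step 12. [r2c6∈{1}] r2c6 has the single candidate 1. So r2c6=1.
Step 13. [r7c1∈{2}] r7c1 has the single candidate 2, so r7c1=2.
Step 14. [r8c9∈{3}] r8c9 is down to just 3. So r8c9=3.
Step 15. [r9c4∈{4}] r9c4's peers cover all but 4, so r9c4=4.
Step 16. [r3c6∈{3}] r3c6 is down to just 3. So r3c6=3.
Step 17. [r2c7∈{6}] nothing but 6 survives at r2c7. So r2c7=6.
Step 18. [r1c5∈{9}] r1c5 has the single candidate 9 ⇒ r1c5=9.
Step 19. [r5c5∈{1}] r5c5 is down to just 1 ⇒ r5c5=1.
Step 20. [r5c7∈{9}] r5c7 has the single candidate 9 ⇒ r5c7=9.
Step 21. [r1c2∈{4}] r1c2 is down to just 4. So r1c2=4.
Step 22. [r8c1∈{4}] r8c1 is down to just 4 ⇒ r8c1=4.
Step 23. [r9c8∈{9}] r9c8's peers cover all but 9. So r9c8=9.
Step 24. [r4c7∈{5}] only 5 remains possible at r4c7 ⇒ r4c7=5.
Step 25. [r6c9∈{7}] r6c9 has the single candidate 7, so r6c9=7.
Step 26. [r9c9∈{2}] r9c9 is down to just 2 ⇒ r9c9=2.
Step 27. [r7c6∈{8}] r7c6 is down to just 8 ⇒ r7c6=8.
Step 28. [r9c1∈{3}] r9c1 has the single candidate 3 ⇒ r9c1=3.
Step 29. [r6c6∈{4}] nothing but 4 survives at r6c6. So r6c6=4.
Step 30. [r1c8∈{7}] r1c8 has the single candidate 7, so r1c8=7.
Step 31. [r4c2∈{8}] nothing but 8 survives at r4c2, so r4c2=8.
Step 32. [r2c2∈{2}] r2c2's peers cover all but 2 ⇒ r2c2=2.
Step 33. [r2c5∈{5}] nothing but 5 survives at r2c5 ⇒ r2c5=5.
Step 34. [r7c9∈{6}] r7c9 has the single candidate 6 ⇒ r7c9=6.
Step 35. [r5c2∈{3}] only 3 remains possible at r5c2. So r5c2=3.
Step 36. [r3c9∈{1}] only 1 remains possible at r3c9. So r3c9=1.
Step 37. [r7c3∈{1}] r7c3 has the single candidate 1 ⇒ r7c3=1.
Step 38. [r4c5∈{6}] only 6 remains possible at r4c5. So r4c5=6.

Answer: 1 4 6 8 9 2 3 7 5 / 8 2 3 7 5 1 6 4 9 / 9 5 7 6 4 3 8 2 1 / 7 8 2 3 6 9 5 1 4 / 5 3 4 2 1 7 9 6 8 / 6 1 9 5 8 4 2 3 7 / 2 7 1 9 3 8 4 5 6 / 4 9 5 1 2 6 7 8 3 / 3 6 8 4 7 5 1 9 2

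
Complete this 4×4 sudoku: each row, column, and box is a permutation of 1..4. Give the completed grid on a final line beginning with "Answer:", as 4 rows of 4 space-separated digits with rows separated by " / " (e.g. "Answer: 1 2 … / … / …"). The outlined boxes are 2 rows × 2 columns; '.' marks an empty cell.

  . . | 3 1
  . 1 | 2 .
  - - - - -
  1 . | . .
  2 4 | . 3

Step 1. [r2c4∈{4}] r2c4's peers cover all but 4 ⇒ r2c4=4.
Step 2. [r2c1∈{3}] r2c1's peers cover all but 3, so r2c1=3.
Step 3. [r3c4∈{2}] r3c4 has the single candidate 2. So r3c4=2.
Step 4. [r3c2∈{3}] r3c2 is down to just 3 ⇒ r3c2=3.
Step 5. [r3c3∈{4}] r3c3 is down to just 4, so r3c3=4.
Step 6. [r1c2∈{2}] nothing but 2 survives at r1c2 ⇒ r1c2=2.
Step 7. [r1c1∈{4}] nothing but 4 survives at r1c1 ⇒ r1c1=4.
Step 8. [r4c3∈{1}] r4c3 is down to just 1 ⇒ r4c3=1.

Answer: 4 2 3 1 / 3 1 2 4 / 1 3 4 2 / 2 4 1 3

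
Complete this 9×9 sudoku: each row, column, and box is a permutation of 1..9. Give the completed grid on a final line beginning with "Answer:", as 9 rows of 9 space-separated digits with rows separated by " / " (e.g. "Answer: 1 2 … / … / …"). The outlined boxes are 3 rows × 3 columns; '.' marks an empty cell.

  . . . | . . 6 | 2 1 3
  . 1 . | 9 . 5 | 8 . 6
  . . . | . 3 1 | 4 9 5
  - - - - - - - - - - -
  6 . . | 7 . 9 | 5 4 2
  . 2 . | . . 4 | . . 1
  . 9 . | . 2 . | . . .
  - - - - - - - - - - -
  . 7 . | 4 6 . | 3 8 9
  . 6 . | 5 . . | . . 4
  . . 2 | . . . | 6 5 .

Step 1. [r3c2∈{8}] r3c2's peers cover all but 8, so r3c2=8.
Step 2. [r6c7∈{7}] r6c7 has the single candidate 7, so r6c7=7.
Step 3. [r4c2∈{3}] r4c2 has the single candidate 3, so r4c2=3.
Step 4. [r1c4∈{8}] r1c4 is down to just 8. So r1c4=8.
Step 5. [r2c1∈{2,3,4,7}] across row 2, 2 lands solely at r2c1, so r2c1=2.
Step 6. [r3c1∈{7}] r3c1's peers cover all but 7, so r3c1=7.
Step 7. [r1c5∈{4,7}] in row 1, 7 fits only at r1c5. So r1c5=7.
Step 8. [r1c2∈{4,5}] col 2 places 5 nowhere but r1c2 ⇒ r1c2=5.
Step 9. [r8c7∈{1}] r8c7's peers cover all but 1 ⇒ r8c7=1.
Step 10. [r6c9∈{8}] only 8 remains possible at r6c9 ⇒ r6c9=8.
Step 11. [r6c6∈{3}] r6c6's peers cover all but 3 ⇒ r6c6=3.
Step 12. [r5c5∈{5,8}] 5 has one home in col 5: r5c5, so r5c5=5.
Step 13. [r4c5∈{1,8}] across box 5, 8 lands solely at r4c5 ⇒ r4c5=8.
Step 14. [r6c4∈{1,6}] r6c4 is the only open cell in box 5 admitting 1. So r6c4=1.
Step 15. [r5c1∈{8}] only 8 remains possible at r5c1, so r5c1=8.
Step 16. [r8c3∈{3,8,9}] r8c3 is the only open cell in col 3 admitting 8. So r8c3=8.
Step 17. [r1c3∈{4,9}] r1c3 is the only open cell in col 3 admitting 9, so r1c3=9.
Step 18. [r1c1∈{4}] r1c1 is down to just 4 ⇒ r1c1=4.
Step 19. [r9c9∈{7}] only 7 remains possible at r9c9, so r9c9=7.
Step 20. [r9c5∈{1,9}] col 5 places 1 nowhere but r9c5, so r9c5=1.
Step 21. [r8c1∈{3,9}] in row 8, 3 fits only at r8c1, so r8c1=3.
Step 22. [r7c1∈{1,5}] in col 1, 1 fits only at r7c1, so r7c1=1.
Step 23. [r5c8∈{3,6}] r5c8 is the only open cell in row 5 admitting 3, so r5c8=3.
Step 24. [r6c1∈{5}] nothing but 5 survives at r6c1 ⇒ r6c1=5.
Step 25. [r8c6∈{2,7}] 7 has one home in row 8: r8c6. So r8c6=7.
Step 26. [r5c3∈{7}] r5c3's peers cover all but 7, so r5c3=7.
Step 27. [r4c3∈{1}] only 1 remains possible at r4c3. So r4c3=1.
Step 28. [r2c5∈{4}] r2c5's peers cover all but 4 ⇒ r2c5=4.
Step 29. [r2c3∈{3}] only 3 remains possible at r2c3. So r2c3=3.
Step 30. [r5c7∈{9}] r5c7 has the single candidate 9, so r5c7=9.
Step 31. [r6c8∈{6}] r6c8 is down to just 6. So r6c8=6.
Step 32. [r7c3∈{5}] r7c3's peers cover all but 5 ⇒ r7c3=5.
Step 33. [r9c1∈{9}] r9c1's peers cover all but 9. So r9c1=9.
Step 34. [r6c3∈{4}] r6c3 is down to just 4. So r6c3=4.
Step 35. [r2c8∈{7}] r2c8 has the single candidate 7, so r2c8=7.
Step 36. [r3c4∈{2}] r3c4's peers cover all but 2, so r3c4=2.
Step 37. [r9c4∈{3}] r9c4's peers cover all but 3. So r9c4=3.
Step 38. [r3c3∈{6}] r3c3's peers cover all but 6 ⇒ r3c3=6.
Step 39. [r9c2∈{4}] only 4 remains possible at r9c2, so r9c2=4.
Step 40. [r8c5∈{9}] only 9 remains possible at r8c5 ⇒ r8c5=9.
Step 41. [r9c6∈{8}] r9c6 is down to just 8 ⇒ r9c6=8.
Step 42. [r8c8∈{2}] r8c8 is down to just 2, so r8c8=2.
Step 43. [r7c6∈{2}] only 2 remains possible at r7c6 ⇒ r7c6=2.
Step 44. [r5c4∈{6}] only 6 remains possible at r5c4. So r5c4=6.

Answer: 4 5 9 8 7 6 2 1 3 / 2 1 3 9 4 5 8 7 6 / 7 8 6 2 3 1 4 9 5 / 6 3 1 7 8 9 5 4 2 / 8 2 7 6 5 4 9 3 1 / 5 9 4 1 2 3 7 6 8 / 1 7 5 4 6 2 3 8 9 / 3 6 8 5 9 7 1 2 4 / 9 4 2 3 1 8 6 5 7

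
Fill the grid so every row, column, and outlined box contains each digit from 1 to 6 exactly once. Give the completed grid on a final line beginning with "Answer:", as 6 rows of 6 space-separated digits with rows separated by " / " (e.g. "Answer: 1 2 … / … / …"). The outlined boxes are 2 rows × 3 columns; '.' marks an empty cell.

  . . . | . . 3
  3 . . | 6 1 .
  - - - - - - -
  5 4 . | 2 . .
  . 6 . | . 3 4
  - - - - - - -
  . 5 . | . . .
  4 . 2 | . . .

Step 1. [r4c3∈{1}] r4c3's peers cover all but 1, so r4c3=1.
Step 2. [r6c2∈{1,3}] 3 has one home in col 2: r6c2 ⇒ r6c2=3.
Step 3. [r5c1∈{1,6}] across box 5, 1 lands solely at r5c1. So r5c1=1.
Step 4. [r3c5∈{6}] r3c5's peers cover all but 6. So r3c5=6.
Step 5. [r6c6∈{1,5,6}] r6c6 is the only open cell in row 6 admitting 6. So r6c6=6.
Step 6. [r2c6∈{2,5}] 5 has one home in col 6: r2c6. So r2c6=5.
Step 7. [r1c5∈{2,4}] box 2 places 2 nowhere but r1c5. So r1c5=2.
Step 8. [r1c4∈{4}] r1c4 is down to just 4. So r1c4=4.
Step 9. [r6c4∈{1,5}] row 6 places 1 nowhere but r6c4. So r6c4=1.
Step 10. [r1c3∈{5,6}] across row 1, 5 lands solely at r1c3. So r1c3=5.
Step 11. [r5c6∈{2}] r5c6 has the single candidate 2 ⇒ r5c6=2.
Step 12. [r4c1∈{2}] r4c1's peers cover all but 2. So r4c1=2.
Step 13. [r3c6∈{1}] r3c6's peers cover all but 1 ⇒ r3c6=1.
Step 14. [r5c5∈{4}] only 4 remains possible at r5c5, so r5c5=4.
Step 15. [r3c3∈{3}] only 3 remains possible at r3c3. So r3c3=3.
Step 16. [r2c2∈{2}] r2c2's peers cover all but 2. So r2c2=2.
Step 17. [r6c5∈{5}] nothing but 5 survives at r6c5, so r6c5=5.
Step 18. [r2c3∈{4}] r2c3 has the single candidate 4. So r2c3=4.
Step 19. [r1c2∈{1}] nothing but 1 survives at r1c2, so r1c2=1.
Step 20. [r5c4∈{3}] r5c4's peers cover all but 3 ⇒ r5c4=3.
Step 21. [r4c4∈{5}] only 5 remains possible at r4c4 ⇒ r4c4=5.
Step 22. [r1c1∈{6}] r1c1 has the single candidate 6, so r1c1=6.
Step 23. [r5c3∈{6}] r5c3's peers cover all but 6 ⇒ r5c3=6.

Answer: 6 1 5 4 2 3 / 3 2 4 6 1 5 / 5 4 3 2 6 1 / 2 6 1 5 3 4 / 1 5 6 3 4 2 / 4 3 2 1 5 6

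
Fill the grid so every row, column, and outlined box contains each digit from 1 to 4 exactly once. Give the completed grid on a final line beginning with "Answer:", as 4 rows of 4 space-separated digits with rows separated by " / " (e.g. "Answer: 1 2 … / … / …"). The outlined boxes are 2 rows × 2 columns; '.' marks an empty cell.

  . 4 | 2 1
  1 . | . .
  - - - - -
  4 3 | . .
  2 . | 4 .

Step 1. [r2c4∈{3,4}] row 2 places 4 nowhere but r2c4 ⇒ r2c4=4.
Step 2. [r4c2∈{1}] r4c2's peers cover all but 1. So r4c2=1.
Step 3. [r3c4∈{2}] r3c4 has the single candidate 2 ⇒ r3c4=2.
Step 4. [r3c3∈{1}] only 1 remains possible at r3c3 ⇒ r3c3=1.
Step 5. [r2c3∈{3}] r2c3 is down to just 3 ⇒ r2c3=3.
Step 6. [r4c4∈{3}] nothing but 3 survives at r4c4, so r4c4=3.
Step 7. [r2c2∈{2}] r2c2 has the single candidate 2. So r2c2=2.
Step 8. [r1c1∈{3}] r1c1 is down to just 3. So r1c1=3.

Answer: 3 4 2 1 / 1 2 3 4 / 4 3 1 2 / 2 1 4 3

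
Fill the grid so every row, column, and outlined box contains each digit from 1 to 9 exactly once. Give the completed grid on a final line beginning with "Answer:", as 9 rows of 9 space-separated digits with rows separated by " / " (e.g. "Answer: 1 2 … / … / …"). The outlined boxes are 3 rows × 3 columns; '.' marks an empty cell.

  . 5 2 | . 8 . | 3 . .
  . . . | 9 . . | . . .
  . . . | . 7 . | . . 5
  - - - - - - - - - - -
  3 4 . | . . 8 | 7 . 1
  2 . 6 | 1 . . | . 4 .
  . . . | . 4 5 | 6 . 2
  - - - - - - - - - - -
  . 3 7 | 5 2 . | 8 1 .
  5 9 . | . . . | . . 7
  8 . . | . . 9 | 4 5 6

Step 1. [r4c8∈{9}] only 9 remains possible at r4c8 ⇒ r4c8=9.
Step 2. [r9c3∈{1}] only 1 remains possible at r9c3, so r9c3=1.
Step 3. [r9c5∈{3}] r9c5 is down to just 3. So r9c5=3.
Step 4. [r7c1∈{4,6}] r7c1 is the only open cell in box 7 admitting 6, so r7c1=6.
Step 5. [r3c7∈{1,2,9}] col 7 places 9 nowhere but r3c7 ⇒ r3c7=9.
Step 6. [r7c6∈{4}] r7c6 is down to just 4. So r7c6=4.
Step 7. [r2c7∈{1,2}] in col 7, 1 fits only at r2c7. So r2c7=1.
Step 8. [r1c1∈{1,4,7,9}] in row 1, 9 fits only at r1c1 ⇒ r1c1=9.
Step 9. [r1c6∈{1,6}] 1 has one home in row 1: r1c6 ⇒ r1c6=1.
Step 10. [r8c6∈{6}] only 6 remains possible at r8c6 ⇒ r8c6=6.
Step 11. [r5c6∈{3,7}] r5c6 is the only open cell in col 6 admitting 7 ⇒ r5c6=7.
Step 12. [r5c2∈{8}] nothing but 8 survives at r5c2. So r5c2=8.
Step 13. [r2c9∈{4,8}] r2c9 is the only open cell in col 9 admitting 8 ⇒ r2c9=8.
Step 14. [r4c5∈{6}] r4c5's peers cover all but 6 ⇒ r4c5=6.
Step 15. [r3c3∈{3,4,8}] across row 3, 8 lands solely at r3c3, so r3c3=8.
Step 16. [r2c3∈{3,4}] col 3 places 3 nowhere but r2c3. So r2c3=3.
Step 17. [r2c6∈{2}] r2c6 has the single candidate 2 ⇒ r2c6=2.
Step 18. [r6c4∈{3}] r6c4 has the single candidate 3 ⇒ r6c4=3.
Step 19. [r3c8∈{2,6}] r3c8 is the only open cell in row 3 admitting 2. So r3c8=2.
Step 20. [r1c8∈{6,7}] across row 1, 7 lands solely at r1c8, so r1c8=7.
Step 21. [r1c4∈{4,6}] row 1 places 6 nowhere but r1c4 ⇒ r1c4=6.
Step 22. [r3c2∈{1,6}] across row 3, 6 lands solely at r3c2. So r3c2=6.
Step 23. [r2c1∈{4,7}] in row 2, 4 fits only at r2c1, so r2c1=4.
Step 24. [r6c2∈{1,7}] col 2 places 1 nowhere but r6c2. So r6c2=1.
Step 25. [r5c7∈{5}] r5c7's peers cover all but 5 ⇒ r5c7=5.
Step 26. [r8c4∈{8}] r8c4 has the single candidate 8. So r8c4=8.
Step 27. [r8c5∈{1}] only 1 remains possible at r8c5. So r8c5=1.
Step 28. [r7c9∈{9}] nothing but 9 survives at r7c9 ⇒ r7c9=9.
Step 29. [r3c6∈{3}] r3c6 is down to just 3, so r3c6=3.
Step 30. [r8c7∈{2}] r8c7 has the single candidate 2, so r8c7=2.
Step 31. [r4c4∈{2}] r4c4 has the single candidate 2, so r4c4=2.
Step 32. [r2c5∈{5}] nothing but 5 survives at r2c5. So r2c5=5.
Step 33. [r2c2∈{7}] nothing but 7 survives at r2c2, so r2c2=7.
Step 34. [r1c9∈{4}] r1c9 has the single candidate 4, so r1c9=4.
Step 35. [r6c8∈{8}] r6c8's peers cover all but 8, so r6c8=8.
Step 36. [r6c1∈{7}] r6c1 has the single candidate 7. So r6c1=7.
Step 37. [r8c3∈{4}] r8c3 is down to just 4. So r8c3=4.
Step 38. [r2c8∈{6}] only 6 remains possible at r2c8. So r2c8=6.
Step 39. [r8c8∈{3}] r8c8 is down to just 3 ⇒ r8c8=3.
Step 40. [r6c3∈{9}] r6c3 has the single candidate 9, so r6c3=9.
Step 41. [r3c1∈{1}] nothing but 1 survives at r3c1 ⇒ r3c1=1.
Step 42. [r9c4∈{7}] r9c4 has the single candidate 7, so r9c4=7.
Step 43. [r5c9∈{3}] r5c9 is down to just 3. So r5c9=3.
Step 44. [r3c4∈{4}] r3c4's peers cover all but 4 ⇒ r3c4=4.
Step 45. [r5c5∈{9}] r5c5 has the single candidate 9, so r5c5=9.
Step 46. [r9c2∈{2}] r9c2 has the single candidate 2. So r9c2=2.
Step 47. [r4c3∈{5}] r4c3 has the single candidate 5 ⇒ r4c3=5.

Answer: 9 5 2 6 8 1 3 7 4 / 4 7 3 9 5 2 1 6 8 / 1 6 8 4 7 3 9 2 5 / 3 4 5 2 6 8 7 9 1 / 2 8 6 1 9 7 5 4 3 / 7 1 9 3 4 5 6 8 2 / 6 3 7 5 2 4 8 1 9 / 5 9 4 8 1 6 2 3 7 / 8 2 1 7 3 9 4 5 6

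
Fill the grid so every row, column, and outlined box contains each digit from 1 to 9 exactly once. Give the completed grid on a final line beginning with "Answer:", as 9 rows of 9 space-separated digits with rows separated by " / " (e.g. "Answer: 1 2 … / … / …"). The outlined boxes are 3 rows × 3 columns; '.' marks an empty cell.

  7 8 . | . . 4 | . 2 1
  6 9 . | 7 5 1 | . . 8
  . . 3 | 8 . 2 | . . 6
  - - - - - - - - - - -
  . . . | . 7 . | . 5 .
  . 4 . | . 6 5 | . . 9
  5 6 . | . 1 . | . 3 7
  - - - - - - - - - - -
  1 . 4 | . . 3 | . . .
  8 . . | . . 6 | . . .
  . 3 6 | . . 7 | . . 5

Step 1. [r7c9∈{2}] only 2 remains possible at r7c9, so r7c9=2.
Step 2. [r3c5∈{9}] r3c5 has the single candidate 9 ⇒ r3c5=9.
Step 3. [r2c8∈{4}] r2c8's peers cover all but 4, so r2c8=4.
Step 4. [r1c7∈{3,5,9}] row 1 places 9 nowhere but r1c7, so r1c7=9.
Step 5. [r4c7∈{1,2,4,6,8}] r4c7 is the only open cell in row 4 admitting 6 ⇒ r4c7=6.
Step 6. [r5c3∈{1,2,7,8}] row 5 places 7 nowhere but r5c3 ⇒ r5c3=7.
Step 7. [r4c3∈{1,2,8,9}] r4c3 is the only open cell in col 3 admitting 1 ⇒ r4c3=1.
Step 8. [r4c2∈{2}] r4c2's peers cover all but 2, so r4c2=2.
Step 9. [r9c1∈{2,9}] 2 has one home in col 1: r9c1. So r9c1=2.
Step 10. [r8c3∈{5,9}] r8c3 is the only open cell in box 7 admitting 9 ⇒ r8c3=9.
Step 11. [r7c5∈{8}] r7c5's peers cover all but 8, so r7c5=8.
Step 12. [r7c7∈{7}] nothing but 7 survives at r7c7. So r7c7=7.
Step 13. [r8c8∈{1}] only 1 remains possible at r8c8, so r8c8=1.
Step 14. [r9c5∈{4}] r9c5's peers cover all but 4. So r9c5=4.
Step 15. [r5c8∈{8}] nothing but 8 survives at r5c8, so r5c8=8.
Step 16. [r4c9∈{4}] r4c9 is down to just 4. So r4c9=4.
Step 17. [r4c1∈{3,9}] across col 1, 9 lands solely at r4c1. So r4c1=9.
Step 18. [r7c2∈{5}] r7c2's peers cover all but 5, so r7c2=5.
Step 19. [r7c4∈{9}] r7c4 is down to just 9 ⇒ r7c4=9.
Step 20. [r6c7∈{2}] r6c7 has the single candidate 2, so r6c7=2.
Step 21. [r5c4∈{2,3}] row 5 places 2 nowhere but r5c4. So r5c4=2.
Step 22. [r2c7∈{3}] only 3 remains possible at r2c7, so r2c7=3.
Step 23. [r6c3∈{8}] nothing but 8 survives at r6c3 ⇒ r6c3=8.
Step 24. [r4c4∈{3}] nothing but 3 survives at r4c4 ⇒ r4c4=3.
Step 25. [r4c6∈{8}] nothing but 8 survives at r4c6 ⇒ r4c6=8.
Step 26. [r9c4∈{1}] r9c4 is down to just 1, so r9c4=1.
Step 27. [r6c6∈{9}] nothing but 9 survives at r6c6, so r6c6=9.
Step 28. [r3c8∈{7}] nothing but 7 survives at r3c8 ⇒ r3c8=7.
Step 29. [r1c4∈{6}] r1c4 has the single candidate 6. So r1c4=6.
Step 30. [r8c5∈{2}] nothing but 2 survives at r8c5. So r8c5=2.
Step 31. [r2c3∈{2}] nothing but 2 survives at r2c3, so r2c3=2.
Step 32. [r5c1∈{3}] nothing but 3 survives at r5c1. So r5c1=3.
Step 33. [r8c2∈{7}] nothing but 7 survives at r8c2. So r8c2=7.
Step 34. [r3c2∈{1}] r3c2's peers cover all but 1. So r3c2=1.
Step 35. [r7c8∈{6}] r7c8 has the single candidate 6. So r7c8=6.
Step 36. [r8c4∈{5}] r8c4's peers cover all but 5. So r8c4=5.
Step 37. [r9c7∈{8}] r9c7's peers cover all but 8. So r9c7=8.
Step 38. [r6c4∈{4}] nothing but 4 survives at r6c4, so r6c4=4.
Step 39. [r8c9∈{3}] r8c9 has the single candidate 3, so r8c9=3.
Step 40. [r1c3∈{5}] r1c3's peers cover all but 5. So r1c3=5.
Step 41. [r8c7∈{4}] r8c7 is down to just 4 ⇒ r8c7=4.
Step 42. [r3c1∈{4}] only 4 remains possible at r3c1, so r3c1=4.
Step 43. [r1c5∈{3}] r1c5 has the single candidate 3 ⇒ r1c5=3.
Step 44. [r5c7∈{1}] r5c7's peers cover all but 1, so r5c7=1.
Step 45. [r9c8∈{9}] r9c8 is down to just 9. So r9c8=9.
Step 46. [r3c7∈{5}] only 5 remains possible at r3c7 ⇒ r3c7=5.

Answer: 7 8 5 6 3 4 9 2 1 / 6 9 2 7 5 1 3 4 8 / 4 1 3 8 9 2 5 7 6 / 9 2 1 3 7 8 6 5 4 / 3 4 7 2 6 5 1 8 9 / 5 6 8 4 1 9 2 3 7 / 1 5 4 9 8 3 7 6 2 / 8 7 9 5 2 6 4 1 3 / 2 3 6 1 4 7 8 9 5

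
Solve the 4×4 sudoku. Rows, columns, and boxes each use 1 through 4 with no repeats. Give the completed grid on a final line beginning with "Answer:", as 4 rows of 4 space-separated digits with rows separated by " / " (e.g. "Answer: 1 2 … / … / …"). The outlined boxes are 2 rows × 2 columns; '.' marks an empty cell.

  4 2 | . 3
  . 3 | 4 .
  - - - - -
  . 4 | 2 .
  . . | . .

Step 1. [r4c2∈{1}] nothing but 1 survives at r4c2. So r4c2=1.
Step 2. [r1c3∈{1}] r1c3's peers cover all but 1, so r1c3=1.
Step 3. [r3c1∈{3}] r3c1 is down to just 3 ⇒ r3c1=3.
Step 4. [r4c1∈{2}] nothing but 2 survives at r4c1. So r4c1=2.
Step 5. [r2c1∈{1}] r2c1 is down to just 1. So r2c1=1.
Step 6. [r4c3∈{3}] r4c3 is down to just 3. So r4c3=3.
Step 7. [r2c4∈{2}] r2c4 is down to just 2, so r2c4=2.
Step 8. [r4c4∈{4}] nothing but 4 survives at r4c4. So r4c4=4.
Step 9. [r3c4∈{1}] r3c4 has the single candidate 1. So r3c4=1.

Answer: 4 2 1 3 / 1 3 4 2 / 3 4 2 1 / 2 1 3 4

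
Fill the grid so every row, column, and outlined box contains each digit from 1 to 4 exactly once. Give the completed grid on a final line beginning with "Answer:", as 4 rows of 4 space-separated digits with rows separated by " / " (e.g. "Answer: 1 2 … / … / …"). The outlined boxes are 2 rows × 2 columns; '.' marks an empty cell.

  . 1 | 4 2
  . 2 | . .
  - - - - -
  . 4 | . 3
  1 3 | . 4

Step 1. [r3c3∈{1,2}] 1 has one home in row 3: r3c3. So r3c3=1.
Step 2. [r2c1∈{3,4}] r2c1 is the only open cell in row 2 admitting 4, so r2c1=4.
Step 3. [r3c1∈{2}] nothing but 2 survives at r3c1 ⇒ r3c1=2.
Step 4. [r4c3∈{2}] r4c3's peers cover all but 2 ⇒ r4c3=2.
Step 5. [r2c4∈{1}] nothing but 1 survives at r2c4 ⇒ r2c4=1.
Step 6. [r1c1∈{3}] r1c1 is down to just 3 ⇒ r1c1=3.
Step 7. [r2c3∈{3}] only 3 remains possible at r2c3 ⇒ r2c3=3.

Answer: 3 1 4 2 / 4 2 3 1 / 2 4 1 3 / 1 3 2 4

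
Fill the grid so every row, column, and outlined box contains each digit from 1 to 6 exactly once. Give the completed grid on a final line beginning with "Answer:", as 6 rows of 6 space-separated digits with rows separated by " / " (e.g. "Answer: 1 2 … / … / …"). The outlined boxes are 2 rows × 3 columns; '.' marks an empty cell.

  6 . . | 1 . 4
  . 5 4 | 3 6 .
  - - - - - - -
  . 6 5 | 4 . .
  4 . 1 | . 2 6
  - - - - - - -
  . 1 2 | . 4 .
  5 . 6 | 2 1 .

Step 1. [r6c6∈{3}] r6c6's peers cover all but 3, so r6c6=3.
Step 2. [r4c2∈{3}] r4c2's peers cover all but 3 ⇒ r4c2=3.
Step 3. [r5c4∈{5,6}] in row 5, 6 fits only at r5c4, so r5c4=6.
Step 4. [r2c6∈{2}] r2c6's peers cover all but 2. So r2c6=2.
Step 5. [r6c2∈{4}] r6c2 is down to just 4 ⇒ r6c2=4.
Step 6. [r3c1∈{2}] nothing but 2 survives at r3c1, so r3c1=2.
Step 7. [r5c6∈{5}] only 5 remains possible at r5c6 ⇒ r5c6=5.
Step 8. [r1c2∈{2}] r1c2's peers cover all but 2, so r1c2=2.
Step 9. [r5c1∈{3}] r5c1 is down to just 3 ⇒ r5c1=3.
Step 10. [r1c5∈{5}] r1c5's peers cover all but 5. So r1c5=5.
Step 11. [r4c4∈{5}] only 5 remains possible at r4c4 ⇒ r4c4=5.
Step 12. [r2c1∈{1}] r2c1's peers cover all but 1, so r2c1=1.
Step 13. [r3c6∈{1}] nothing but 1 survives at r3c6. So r3c6=1.
Step 14. [r3c5∈{3}] r3c5's peers cover all but 3, so r3c5=3.
Step 15. [r1c3∈{3}] r1c3's peers cover all but 3. So r1c3=3.

Answer: 6 2 3 1 5 4 / 1 5 4 3 6 2 / 2 6 5 4 3 1 / 4 3 1 5 2 6 / 3 1 2 6 4 5 / 5 4 6 2 1 3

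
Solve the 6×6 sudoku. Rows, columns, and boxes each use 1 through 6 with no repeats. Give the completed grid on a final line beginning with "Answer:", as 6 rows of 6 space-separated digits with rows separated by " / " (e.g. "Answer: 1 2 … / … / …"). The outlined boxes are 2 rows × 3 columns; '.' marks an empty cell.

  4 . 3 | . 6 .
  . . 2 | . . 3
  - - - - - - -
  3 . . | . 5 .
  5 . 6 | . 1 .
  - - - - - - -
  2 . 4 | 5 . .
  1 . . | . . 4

Step 1. [r4c6∈{2}] only 2 remains possible at r4c6, so r4c6=2.
Step 2. [r2c2∈{1,5,6}] row 2 places 5 nowhere but r2c2. So r2c2=5.
Step 3. [r2c4∈{1,4}] row 2 places 1 nowhere but r2c4 ⇒ r2c4=1.
Step 4. [r5c5∈{3}] nothing but 3 survives at r5c5. So r5c5=3.
Step 5. [r3c2∈{1,2,4}] 2 has one home in row 3: r3c2, so r3c2=2.
Step 6. [r5c2∈{6}] r5c2 has the single candidate 6 ⇒ r5c2=6.
Step 7. [r3c4∈{4,6}] row 3 places 4 nowhere but r3c4. So r3c4=4.
Step 8. [r6c4∈{2,6}] 6 has one home in row 6: r6c4, so r6c4=6.
Step 9. [r4c4∈{3}] only 3 remains possible at r4c4. So r4c4=3.
Step 10. [r3c3∈{1}] nothing but 1 survives at r3c3, so r3c3=1.
Step 11. [r1c4∈{2}] r1c4 is down to just 2. So r1c4=2.
Step 12. [r2c5∈{4}] r2c5's peers cover all but 4, so r2c5=4.
Step 13. [r6c5∈{2}] only 2 remains possible at r6c5. So r6c5=2.
Step 14. [r6c3∈{5}] r6c3 has the single candidate 5 ⇒ r6c3=5.
Step 15. [r2c1∈{6}] nothing but 6 survives at r2c1. So r2c1=6.
Step 16. [r5c6∈{1}] only 1 remains possible at r5c6. So r5c6=1.
Step 17. [r6c2∈{3}] r6c2's peers cover all but 3, so r6c2=3.
Step 18. [r3c6∈{6}] only 6 remains possible at r3c6, so r3c6=6.
Step 19. [r4c2∈{4}] only 4 remains possible at r4c2 ⇒ r4c2=4.
Step 20. [r1c6∈{5}] r1c6 is down to just 5. So r1c6=5.
Step 21. [r1c2∈{1}] r1c2 has the single candidate 1, so r1c2=1.

Answer: 4 1 3 2 6 5 / 6 5 2 1 4 3 / 3 2 1 4 5 6 / 5 4 6 3 1 2 / 2 6 4 5 3 1 / 1 3 5 6 2 4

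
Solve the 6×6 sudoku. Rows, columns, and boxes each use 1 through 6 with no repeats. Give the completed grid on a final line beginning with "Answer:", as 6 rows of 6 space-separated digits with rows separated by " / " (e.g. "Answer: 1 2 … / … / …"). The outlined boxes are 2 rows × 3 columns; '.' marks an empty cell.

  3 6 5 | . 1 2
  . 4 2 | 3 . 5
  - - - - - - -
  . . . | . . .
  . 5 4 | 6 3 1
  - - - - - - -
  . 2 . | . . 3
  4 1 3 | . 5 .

Step 1. [r5c3∈{6}] r5c3's peers cover all but 6 ⇒ r5c3=6.
Step 2. [r3c5∈{2,4}] 2 has one home in col 5: r3c5. So r3c5=2.
Step 3. [r1c4∈{4}] r1c4 is down to just 4 ⇒ r1c4=4.
Step 4. [r2c1∈{1}] r2c1's peers cover all but 1, so r2c1=1.
Step 5. [r3c3∈{1}] r3c3's peers cover all but 1 ⇒ r3c3=1.
Step 6. [r2c5∈{6}] r2c5's peers cover all but 6 ⇒ r2c5=6.
Step 7. [r3c1∈{6}] only 6 remains possible at r3c1, so r3c1=6.
Step 8. [r6c4∈{2}] r6c4 has the single candidate 2. So r6c4=2.
Step 9. [r4c1∈{2}] nothing but 2 survives at r4c1. So r4c1=2.
Step 10. [r5c5∈{4}] r5c5's peers cover all but 4, so r5c5=4.
Step 11. [r6c6∈{6}] r6c6's peers cover all but 6, so r6c6=6.
Step 12. [r3c2∈{3}] r3c2 is down to just 3 ⇒ r3c2=3.
Step 13. [r3c4∈{5}] r3c4 has the single candidate 5. So r3c4=5.
Step 14. [r5c1∈{5}] nothing but 5 survives at r5c1 ⇒ r5c1=5.
Step 15. [r5c4∈{1}] r5c4 is down to just 1 ⇒ r5c4=1.
Step 16. [r3c6∈{4}] r3c6 is down to just 4, so r3c6=4.

Answer: 3 6 5 4 1 2 / 1 4 2 3 6 5 / 6 3 1 5 2 4 / 2 5 4 6 3 1 / 5 2 6 1 4 3 / 4 1 3 2 5 6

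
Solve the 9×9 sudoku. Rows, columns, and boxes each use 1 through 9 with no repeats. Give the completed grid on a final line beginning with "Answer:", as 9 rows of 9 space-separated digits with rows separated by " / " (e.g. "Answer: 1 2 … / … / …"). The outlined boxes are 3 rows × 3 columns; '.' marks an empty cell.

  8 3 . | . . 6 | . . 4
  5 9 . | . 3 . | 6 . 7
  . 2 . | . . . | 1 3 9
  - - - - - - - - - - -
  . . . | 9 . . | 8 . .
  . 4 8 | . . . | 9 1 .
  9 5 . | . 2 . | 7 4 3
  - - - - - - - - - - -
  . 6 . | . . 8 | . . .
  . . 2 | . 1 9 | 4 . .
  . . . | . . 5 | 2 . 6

Step 1. [r7c3∈{1,3,4,5,7,9}] across col 3, 5 lands solely at r7c3 ⇒ r7c3=5.
Step 2. [r2c6∈{1,2,4}] col 6 places 2 nowhere but r2c6 ⇒ r2c6=2.
Step 3. [r3c5∈{4,5,7,8}] in col 5, 8 fits only at r3c5, so r3c5=8.
Step 4. [r4c8∈{2,5,6}] in col 8, 6 fits only at r4c8 ⇒ r4c8=6.
Step 5. [r9c3∈{1,3,4,7,9}] in col 3, 9 fits only at r9c3. So r9c3=9.
Step 6. [r4c3∈{1,3,7}] across col 3, 3 lands solely at r4c3, so r4c3=3.
Step 7. [r3c4∈{4,5,7}] r3c4 is the only open cell in row 3 admitting 5. So r3c4=5.
Step 8. [r5c5∈{5,6,7}] 6 has one home in col 5: r5c5 ⇒ r5c5=6.
Step 9. [r8c9∈{5,8}] col 9 places 8 nowhere but r8c9 ⇒ r8c9=8.
Step 10. [r8c2∈{7}] nothing but 7 survives at r8c2 ⇒ r8c2=7.
Step 11. [r4c2∈{1}] nothing but 1 survives at r4c2. So r4c2=1.
Step 12. [r8c1∈{3}] nothing but 3 survives at r8c1 ⇒ r8c1=3.
Step 13. [r9c4∈{3,4,7}] row 9 places 3 nowhere but r9c4. So r9c4=3.
Step 14. [r5c4∈{7}] nothing but 7 survives at r5c4, so r5c4=7.
Step 15. [r3c6∈{4,7}] across col 6, 7 lands solely at r3c6, so r3c6=7.
Step 16. [r2c4∈{1,4}] across box 2, 4 lands solely at r2c4, so r2c4=4.
Step 17. [r9c1∈{1,4}] across row 9, 1 lands solely at r9c1, so r9c1=1.
Step 18. [r9c5∈{4,7}] 4 has one home in row 9: r9c5 ⇒ r9c5=4.
Step 19. [r3c3∈{4,6}] r3c3 is the only open cell in col 3 admitting 4. So r3c3=4.
Step 20. [r5c1∈{2}] only 2 remains possible at r5c1 ⇒ r5c1=2.
Step 21. [r1c4∈{1}] only 1 remains possible at r1c4. So r1c4=1.
Step 22. [r8c8∈{5}] nothing but 5 survives at r8c8, so r8c8=5.
Step 23. [r5c9∈{5}] nothing but 5 survives at r5c9, so r5c9=5.
Step 24. [r7c5∈{7}] r7c5's peers cover all but 7, so r7c5=7.
Step 25. [r9c2∈{8}] only 8 remains possible at r9c2. So r9c2=8.
Step 26. [r4c9∈{2}] r4c9 has the single candidate 2. So r4c9=2.
Step 27. [r4c5∈{5}] nothing but 5 survives at r4c5. So r4c5=5.
Step 28. [r7c4∈{2}] only 2 remains possible at r7c4. So r7c4=2.
Step 29. [r6c3∈{6}] r6c3 has the single candidate 6. So r6c3=6.
Step 30. [r7c9∈{1}] r7c9 has the single candidate 1. So r7c9=1.
Step 31. [r2c3∈{1}] nothing but 1 survives at r2c3 ⇒ r2c3=1.
Step 32. [r7c1∈{4}] r7c1 has the single candidate 4. So r7c1=4.
Step 33. [r2c8∈{8}] r2c8 has the single candidate 8. So r2c8=8.
Step 34. [r8c4∈{6}] nothing but 6 survives at r8c4, so r8c4=6.
Step 35. [r5c6∈{3}] r5c6 is down to just 3, so r5c6=3.
Step 36. [r7c8∈{9}] only 9 remains possible at r7c8, so r7c8=9.
Step 37. [r7c7∈{3}] r7c7's peers cover all but 3, so r7c7=3.
Step 38. [r9c8∈{7}] nothing but 7 survives at r9c8, so r9c8=7.
Step 39. [r3c1∈{6}] r3c1's peers cover all but 6, so r3c1=6.
Step 40. [r1c8∈{2}] only 2 remains possible at r1c8, so r1c8=2.
Step 41. [r6c6∈{1}] r6c6 has the single candidate 1, so r6c6=1.
Step 42. [r1c7∈{5}] nothing but 5 survives at r1c7. So r1c7=5.
Step 43. [r4c1∈{7}] r4c1's peers cover all but 7, so r4c1=7.
Step 44. [r1c3∈{7}] r1c3 is down to just 7, so r1c3=7.
Step 45. [r4c6∈{4}] only 4 remains possible at r4c6. So r4c6=4.
Step 46. [r6c4∈{8}] r6c4 is down to just 8, so r6c4=8.
Step 47. [r1c5∈{9}] r1c5 is down to just 9 ⇒ r1c5=9.

Answer: 8 3 7 1 9 6 5 2 4 / 5 9 1 4 3 2 6 8 7 / 6 2 4 5 8 7 1 3 9 / 7 1 3 9 5 4 8 6 2 / 2 4 8 7 6 3 9 1 5 / 9 5 6 8 2 1 7 4 3 / 4 6 5 2 7 8 3 9 1 / 3 7 2 6 1 9 4 5 8 / 1 8 9 3 4 5 2 7 6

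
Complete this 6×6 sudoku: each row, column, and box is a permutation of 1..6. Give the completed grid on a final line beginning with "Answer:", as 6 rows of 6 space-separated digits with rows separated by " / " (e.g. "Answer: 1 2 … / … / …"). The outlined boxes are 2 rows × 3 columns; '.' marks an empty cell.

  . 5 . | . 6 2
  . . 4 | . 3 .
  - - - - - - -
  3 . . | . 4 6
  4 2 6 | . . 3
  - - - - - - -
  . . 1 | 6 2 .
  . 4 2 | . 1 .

Step 1. [r2c6∈{1,5}] col 6 places 1 nowhere but r2c6. So r2c6=1.
Step 2. [r6c6∈{5}] r6c6's peers cover all but 5, so r6c6=5.
Step 3. [r2c4∈{5}] r2c4 is down to just 5. So r2c4=5.
Step 4. [r4c4∈{1}] r4c4 has the single candidate 1, so r4c4=1.
Step 5. [r2c1∈{2,6}] row 2 places 2 nowhere but r2c1. So r2c1=2.
Step 6. [r6c4∈{3}] r6c4's peers cover all but 3 ⇒ r6c4=3.
Step 7. [r3c4∈{2}] r3c4 is down to just 2 ⇒ r3c4=2.
Step 8. [r2c2∈{6}] r2c2 is down to just 6, so r2c2=6.
Step 9. [r3c2∈{1}] r3c2 has the single candidate 1, so r3c2=1.
Step 10. [r1c1∈{1}] r1c1's peers cover all but 1, so r1c1=1.
Step 11. [r4c5∈{5}] r4c5 is down to just 5. So r4c5=5.
Step 12. [r5c2∈{3}] r5c2 has the single candidate 3. So r5c2=3.
Step 13. [r5c1∈{5}] r5c1's peers cover all but 5 ⇒ r5c1=5.
Step 14. [r1c3∈{3}] r1c3 has the single candidate 3, so r1c3=3.
Step 15. [r6c1∈{6}] only 6 remains possible at r6c1, so r6c1=6.
Step 16. [r5c6∈{4}] r5c6's peers cover all but 4. So r5c6=4.
Step 17. [r3c3∈{5}] nothing but 5 survives at r3c3, so r3c3=5.
Step 18. [r1c4∈{4}] r1c4's peers cover all but 4 ⇒ r1c4=4.

Answer: 1 5 3 4 6 2 / 2 6 4 5 3 1 / 3 1 5 2 4 6 / 4 2 6 1 5 3 / 5 3 1 6 2 4 / 6 4 2 3 1 5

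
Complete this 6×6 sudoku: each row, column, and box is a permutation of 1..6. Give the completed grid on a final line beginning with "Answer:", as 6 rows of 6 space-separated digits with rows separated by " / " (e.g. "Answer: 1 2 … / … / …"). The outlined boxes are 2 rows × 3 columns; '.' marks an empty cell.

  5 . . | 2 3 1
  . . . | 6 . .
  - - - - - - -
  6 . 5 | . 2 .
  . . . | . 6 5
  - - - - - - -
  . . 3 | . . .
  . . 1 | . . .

Step 1. [r2c6∈{4}] only 4 remains possible at r2c6. So r2c6=4.
Step 2. [r3c6∈{3}] r3c6 has the single candidate 3. So r3c6=3.
Step 3. [r2c3∈{2}] r2c3 is down to just 2 ⇒ r2c3=2.
Step 4. [r4c3∈{4}] nothing but 4 survives at r4c3. So r4c3=4.
Step 5. [r4c4∈{1}] r4c4's peers cover all but 1. So r4c4=1.
Step 6. [r1c2∈{4,6}] r1c2 is the only open cell in row 1 admitting 4, so r1c2=4.
Step 7. [r6c4∈{3,4,5}] r6c4 is the only open cell in row 6 admitting 3 ⇒ r6c4=3.
Step 8. [r5c4∈{4,5}] r5c4 is the only open cell in col 4 admitting 5, so r5c4=5.
Step 9. [r6c2∈{2,5,6}] 5 has one home in row 6: r6c2 ⇒ r6c2=5.
Step 10. [r5c2∈{2,6}] r5c2 is the only open cell in col 2 admitting 6. So r5c2=6.
Step 11. [r4c2∈{2,3}] r4c2 is the only open cell in col 2 admitting 2 ⇒ r4c2=2.
Step 12. [r5c6∈{2}] r5c6 has the single candidate 2 ⇒ r5c6=2.
Step 13. [r6c5∈{4}] nothing but 4 survives at r6c5, so r6c5=4.
Step 14. [r2c1∈{1,3}] r2c1 is the only open cell in col 1 admitting 1, so r2c1=1.
Step 15. [r5c1∈{4}] nothing but 4 survives at r5c1, so r5c1=4.
Step 16. [r2c2∈{3}] nothing but 3 survives at r2c2, so r2c2=3.
Step 17. [r3c4∈{4}] r3c4 is down to just 4. So r3c4=4.
Step 18. [r2c5∈{5}] r2c5 is down to just 5 ⇒ r2c5=5.
Step 19. [r1c3∈{6}] r1c3 is down to just 6 ⇒ r1c3=6.
Step 20. [r5c5∈{1}] r5c5's peers cover all but 1. So r5c5=1.
Step 21. [r6c6∈{6}] nothing but 6 survives at r6c6 ⇒ r6c6=6.
Step 22. [r6c1∈{2}] r6c1 has the single candidate 2. So r6c1=2.
Step 23. [r4c1∈{3}] r4c1's peers cover all but 3, so r4c1=3.
Step 24. [r3c2∈{1}] only 1 remains possible at r3c2 ⇒ r3c2=1.

Answer: 5 4 6 2 3 1 / 1 3 2 6 5 4 / 6 1 5 4 2 3 / 3 2 4 1 6 5 / 4 6 3 5 1 2 / 2 5 1 3 4 6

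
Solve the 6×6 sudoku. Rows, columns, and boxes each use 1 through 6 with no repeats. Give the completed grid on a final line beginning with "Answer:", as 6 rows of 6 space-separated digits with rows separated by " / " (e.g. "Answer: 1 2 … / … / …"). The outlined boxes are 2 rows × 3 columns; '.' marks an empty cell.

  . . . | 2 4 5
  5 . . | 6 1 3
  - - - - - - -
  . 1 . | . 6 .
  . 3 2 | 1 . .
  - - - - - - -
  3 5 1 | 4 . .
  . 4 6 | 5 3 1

Step 1. [r3c1∈{4}] nothing but 4 survives at r3c1. So r3c1=4.
Step 2. [r1c1∈{1,6}] in row 1, 1 fits only at r1c1. So r1c1=1.
Step 3. [r3c6∈{2}] r3c6's peers cover all but 2 ⇒ r3c6=2.
Step 4. [r4c1∈{6}] r4c1's peers cover all but 6, so r4c1=6.
Step 5. [r2c2∈{2}] only 2 remains possible at r2c2, so r2c2=2.
Step 6. [r1c2∈{6}] r1c2's peers cover all but 6, so r1c2=6.
Step 7. [r5c5∈{2}] only 2 remains possible at r5c5, so r5c5=2.
Step 8. [r1c3∈{3}] r1c3 is down to just 3, so r1c3=3.
Step 9. [r4c6∈{4}] r4c6 is down to just 4. So r4c6=4.
Step 10. [r3c4∈{3}] only 3 remains possible at r3c4. So r3c4=3.
Step 11. [r3c3∈{5}] r3c3 is down to just 5. So r3c3=5.
Step 12. [r6c1∈{2}] r6c1's peers cover all but 2, so r6c1=2.
Step 13. [r4c5∈{5}] r4c5 has the single candidate 5 ⇒ r4c5=5.
Step 14. [r2c3∈{4}] r2c3's peers cover all but 4. So r2c3=4.
Step 15. [r5c6∈{6}] r5c6 is down to just 6 ⇒ r5c6=6.

Answer: 1 6 3 2 4 5 / 5 2 4 6 1 3 / 4 1 5 3 6 2 / 6 3 2 1 5 4 / 3 5 1 4 2 6 / 2 4 6 5 3 1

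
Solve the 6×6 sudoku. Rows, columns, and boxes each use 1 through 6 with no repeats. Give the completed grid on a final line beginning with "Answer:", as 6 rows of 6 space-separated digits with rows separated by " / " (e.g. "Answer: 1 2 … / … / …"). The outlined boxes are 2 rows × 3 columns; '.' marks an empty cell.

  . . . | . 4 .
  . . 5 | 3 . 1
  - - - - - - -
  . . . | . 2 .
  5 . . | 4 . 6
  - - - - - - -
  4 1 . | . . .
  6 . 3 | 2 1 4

Step 1. [r4c3∈{1,2}] in row 4, 1 fits only at r4c3 ⇒ r4c3=1.
Step 2. [r2c1∈{2}] only 2 remains possible at r2c1. So r2c1=2.
Step 3. [r5c5∈{3,5,6}] 5 has one home in col 5: r5c5. So r5c5=5.
Step 4. [r3c1∈{3}] nothing but 3 survives at r3c1, so r3c1=3.
Step 5. [r1c3∈{6}] r1c3's peers cover all but 6 ⇒ r1c3=6.
Step 6. [r1c4∈{5}] nothing but 5 survives at r1c4 ⇒ r1c4=5.
Step 7. [r3c3∈{4}] r3c3's peers cover all but 4, so r3c3=4.
Step 8. [r3c6∈{5}] r3c6 is down to just 5 ⇒ r3c6=5.
Step 9. [r2c5∈{6}] r2c5's peers cover all but 6 ⇒ r2c5=6.
Step 10. [r1c2∈{3}] nothing but 3 survives at r1c2 ⇒ r1c2=3.
Step 11. [r6c2∈{5}] nothing but 5 survives at r6c2. So r6c2=5.
Step 12. [r5c6∈{3}] only 3 remains possible at r5c6 ⇒ r5c6=3.
Step 13. [r2c2∈{4}] r2c2 is down to just 4 ⇒ r2c2=4.
Step 14. [r5c4∈{6}] r5c4 has the single candidate 6 ⇒ r5c4=6.
Step 15. [r1c1∈{1}] nothing but 1 survives at r1c1, so r1c1=1.
Step 16. [r3c4∈{1}] nothing but 1 survives at r3c4. So r3c4=1.
Step 17. [r4c5∈{3}] r4c5 has the single candidate 3. So r4c5=3.
Step 18. [r4c2∈{2}] r4c2 is down to just 2. So r4c2=2.
Step 19. [r1c6∈{2}] r1c6 has the single candidate 2. So r1c6=2.
Step 20. [r5c3∈{2}] nothing but 2 survives at r5c3 ⇒ r5c3=2.
Step 21. [r3c2∈{6}] r3c2 is down to just 6 ⇒ r3c2=6.

Answer: 1 3 6 5 4 2 / 2 4 5 3 6 1 / 3 6 4 1 2 5 / 5 2 1 4 3 6 / 4 1 2 6 5 3 / 6 5 3 2 1 4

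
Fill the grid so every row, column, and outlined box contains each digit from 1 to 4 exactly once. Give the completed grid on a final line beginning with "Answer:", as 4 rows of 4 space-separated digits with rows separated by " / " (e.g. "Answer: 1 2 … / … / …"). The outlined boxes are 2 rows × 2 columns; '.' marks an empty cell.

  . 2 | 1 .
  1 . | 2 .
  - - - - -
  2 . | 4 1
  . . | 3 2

Step 1. [r1c1∈{3,4}] in col 1, 3 fits only at r1c1, so r1c1=3.
Step 2. [r2c2∈{4}] nothing but 4 survives at r2c2. So r2c2=4.
Step 3. [r1c4∈{4}] only 4 remains possible at r1c4. So r1c4=4.
Step 4. [r2c4∈{3}] r2c4's peers cover all but 3. So r2c4=3.
Step 5. [r3c2∈{3}] r3c2 has the single candidate 3 ⇒ r3c2=3.
Step 6. [r4c1∈{4}] r4c1 has the single candidate 4, so r4c1=4.
Step 7. [r4c2∈{1}] r4c2 is down to just 1, so r4c2=1.

Answer: 3 2 1 4 / 1 4 2 3 / 2 3 4 1 / 4 1 3 2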